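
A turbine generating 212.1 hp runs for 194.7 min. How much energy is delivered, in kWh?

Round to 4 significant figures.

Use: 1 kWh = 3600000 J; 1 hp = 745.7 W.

212.1 hp × 745.7 → 158163 W
194.7 min × 60 → 11682 s
E = P × t = 158163 W × 11682 s = 1.84766×10⁹ J
1.84766×10⁹ J ÷ (3600000 J/kWh) = 513.239 kWh

513.2 kWh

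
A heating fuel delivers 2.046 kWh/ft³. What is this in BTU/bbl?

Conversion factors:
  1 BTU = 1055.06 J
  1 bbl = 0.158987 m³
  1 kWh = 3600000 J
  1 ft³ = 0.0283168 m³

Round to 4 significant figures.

2.046 kWh/ft³ × 3600000 J/kWh ÷ 0.0283168 m³/ft³ = 2.60114×10⁸ J/m³
2.60114×10⁸ J/m³ ÷ 1055.06 J/BTU × 0.158987 m³/bbl = 39196.6 BTU/bbl

3.920×10⁴ BTU/bbl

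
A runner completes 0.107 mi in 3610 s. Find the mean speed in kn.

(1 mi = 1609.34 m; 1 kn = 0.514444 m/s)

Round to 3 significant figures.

0.0927 kn

0.107 mi × 1609.34 = 172.199 m
v = d / t = 172.199 m / 3610 s = 0.0477006 m/s
0.0477006 m/s ÷ (0.514444 m/s/kn) = 0.0927226 kn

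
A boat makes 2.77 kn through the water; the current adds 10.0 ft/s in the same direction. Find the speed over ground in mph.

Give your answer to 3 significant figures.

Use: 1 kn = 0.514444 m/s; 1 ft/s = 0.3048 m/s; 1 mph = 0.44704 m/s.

2.77 kn × 0.514444 = 1.42501 m/s
10.0 ft/s × 0.3048 = 3.048 m/s
Sum: 1.42501 + 3.048 = 4.47301 m/s
In mph: 4.47301 / 0.44704 = 10.0058 mph

10.0 mph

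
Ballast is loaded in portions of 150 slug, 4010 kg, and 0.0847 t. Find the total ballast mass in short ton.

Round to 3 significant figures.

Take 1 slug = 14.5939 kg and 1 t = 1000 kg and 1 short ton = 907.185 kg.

150 slug × 14.5939 → 2189.08 kg
4010 kg (already kg)
0.0847 t × 1000 → 84.7 kg
Total: 2189.08 + 4010 + 84.7 = 6283.78 kg
In short ton: 6283.78 / 907.185 = 6.92668 short ton

6.93 short ton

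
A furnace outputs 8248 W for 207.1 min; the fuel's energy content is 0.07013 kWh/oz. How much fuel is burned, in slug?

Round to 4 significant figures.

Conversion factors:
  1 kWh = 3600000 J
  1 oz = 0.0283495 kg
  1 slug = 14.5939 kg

0.7886 slug

207.1 min → 12426 s
E = P × t = 8248 × 12426 = 1.0249×10⁸ J
0.07013 kWh/oz → 8.90555×10⁶ J/kg
m = E / e_s = 1.0249×10⁸ / 8.90555×10⁶ = 11.5086 kg
In slug: 11.5086 / 14.5939 = 0.78859 slug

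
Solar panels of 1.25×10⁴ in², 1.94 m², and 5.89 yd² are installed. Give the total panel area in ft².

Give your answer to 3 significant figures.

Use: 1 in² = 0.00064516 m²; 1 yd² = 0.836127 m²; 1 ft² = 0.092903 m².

161 ft²

1.25×10⁴ in² × 0.00064516 = 8.0645 m²
1.94 m² (already m²)
5.89 yd² × 0.836127 = 4.92479 m²
Total: 8.0645 + 1.94 + 4.92479 = 14.9293 m²
In ft²: 14.9293 / 0.092903 = 160.698 ft²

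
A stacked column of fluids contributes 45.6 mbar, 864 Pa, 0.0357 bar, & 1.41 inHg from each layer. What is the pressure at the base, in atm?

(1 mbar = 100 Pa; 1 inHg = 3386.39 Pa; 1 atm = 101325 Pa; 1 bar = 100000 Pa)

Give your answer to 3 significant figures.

45.6 mbar × 100 → 4560 Pa
864 Pa (already Pa)
0.0357 bar × 100000 → 3570 Pa
1.41 inHg × 3386.39 → 4774.81 Pa
Total: 4560 + 864 + 3570 + 4774.81 = 13768.8 Pa
In atm: 13768.8 / 101325 = 0.135887 atm

0.136 atm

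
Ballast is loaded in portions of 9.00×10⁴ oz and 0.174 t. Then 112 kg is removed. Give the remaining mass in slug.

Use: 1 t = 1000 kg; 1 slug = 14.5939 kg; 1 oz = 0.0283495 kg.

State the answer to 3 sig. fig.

179 slug

9.00×10⁴ oz × 0.0283495 = 2551.46 kg
0.174 t × 1000 = 174 kg
112 kg (already kg)
Result: 2551.46 + 174 − 112 = 2613.46 kg
In slug: 2613.46 / 14.5939 = 179.079 slug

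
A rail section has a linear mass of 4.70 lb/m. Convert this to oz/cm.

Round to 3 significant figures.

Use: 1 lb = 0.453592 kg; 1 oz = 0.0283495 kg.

4.70 lb/m × 0.453592 kg/lb = 2.13188 kg/m
2.13188 kg/m ÷ 0.0283495 kg/oz × 0.01 m/cm = 0.751999 oz/cm

0.752 oz/cm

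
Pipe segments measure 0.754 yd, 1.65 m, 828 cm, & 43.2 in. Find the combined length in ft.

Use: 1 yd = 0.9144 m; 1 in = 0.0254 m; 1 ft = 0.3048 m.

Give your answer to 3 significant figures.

0.754 yd × 0.9144 = 0.689458 m
1.65 m (already m)
828 cm × 0.01 = 8.28 m
43.2 in × 0.0254 = 1.09728 m
Sum: 0.689458 + 1.65 + 8.28 + 1.09728 = 11.7167 m
In ft: 11.7167 / 0.3048 = 38.4406 ft

38.4 ft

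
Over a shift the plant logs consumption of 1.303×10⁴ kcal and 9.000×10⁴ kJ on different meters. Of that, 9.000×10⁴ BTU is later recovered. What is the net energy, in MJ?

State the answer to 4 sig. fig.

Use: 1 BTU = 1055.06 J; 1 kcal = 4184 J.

49.56 MJ

1.303×10⁴ kcal × 4184 = 5.45175×10⁷ J
9.000×10⁴ kJ × 1000 = 9×10⁷ J
9.000×10⁴ BTU × 1055.06 = 9.49554×10⁷ J
Net: 5.45175×10⁷ + 9×10⁷ − 9.49554×10⁷ = 4.95621×10⁷ J
In MJ: 4.95621×10⁷ / 1000000 = 49.5621 MJ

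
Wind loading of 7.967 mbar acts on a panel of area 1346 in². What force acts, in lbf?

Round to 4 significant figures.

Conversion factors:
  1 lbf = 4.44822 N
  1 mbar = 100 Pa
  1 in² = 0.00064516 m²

155.5 lbf

7.967 mbar × 100 = 796.7 Pa
1346 in² × 0.00064516 = 0.868385 m²
F = P × A = 796.7 Pa × 0.868385 m² = 691.842 N
691.842 N ÷ (4.44822 N/lbf) = 155.532 lbf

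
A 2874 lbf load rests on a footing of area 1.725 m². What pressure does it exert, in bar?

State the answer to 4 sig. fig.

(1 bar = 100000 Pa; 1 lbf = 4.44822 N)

2874 lbf × 4.44822 → 12784.2 N
P = F / A = 12784.2 N / 1.725 m² = 7411.13 Pa
7411.13 Pa ÷ (100000 Pa/bar) = 0.0741113 bar

0.07411 bar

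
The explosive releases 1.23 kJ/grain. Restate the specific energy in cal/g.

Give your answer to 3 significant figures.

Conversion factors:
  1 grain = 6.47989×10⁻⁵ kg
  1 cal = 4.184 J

1.23 kJ/grain × 1000 J/kJ ÷ 6.47989×10⁻⁵ kg/grain = 1.89818×10⁷ J/kg
1.89818×10⁷ J/kg ÷ 4.184 J/cal × 0.001 kg/g = 4536.76 cal/g

4540 cal/g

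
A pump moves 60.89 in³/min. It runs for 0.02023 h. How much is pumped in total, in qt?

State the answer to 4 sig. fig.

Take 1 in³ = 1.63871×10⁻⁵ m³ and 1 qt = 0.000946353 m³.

1.280 qt

60.89 in³/min → 1.66302×10⁻⁵ m³/s
0.02023 h → 72.828 s
V = Q × t = 1.66302×10⁻⁵ × 72.828 = 0.00121114 m³
In qt: 0.00121114 / 0.000946353 = 1.2798 qt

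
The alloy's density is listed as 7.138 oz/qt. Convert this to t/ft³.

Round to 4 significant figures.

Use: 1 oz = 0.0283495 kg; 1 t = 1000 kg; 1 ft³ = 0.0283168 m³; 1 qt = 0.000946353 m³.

7.138 oz/qt × 0.0283495 kg/oz ÷ 0.000946353 m³/qt = 213.83 kg/m³
213.83 kg/m³ ÷ 1000 kg/t × 0.0283168 m³/ft³ = 0.00605498 t/ft³

0.006055 t/ft³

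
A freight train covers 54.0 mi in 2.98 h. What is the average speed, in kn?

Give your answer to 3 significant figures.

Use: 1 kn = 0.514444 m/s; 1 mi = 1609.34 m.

15.7 kn

54.0 mi × 1609.34 = 86904.4 m
2.98 h × 3600 = 10728 s
v = d / t = 86904.4 m / 10728 s = 8.10071 m/s
8.10071 m/s ÷ (0.514444 m/s/kn) = 15.7465 kn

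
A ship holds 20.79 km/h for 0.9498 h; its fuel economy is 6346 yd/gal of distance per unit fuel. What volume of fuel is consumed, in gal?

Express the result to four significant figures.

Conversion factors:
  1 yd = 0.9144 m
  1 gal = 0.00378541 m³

3.403 gal

20.79 km/h → 5.775 m/s
0.9498 h → 3419.28 s
d = v × t = 5.775 × 3419.28 = 19746.3 m
6346 yd/gal → 1.53293×10⁶ m/m³
V = d / (distance per unit fuel) = 19746.3 / 1.53293×10⁶ = 0.0128814 m³
In gal: 0.0128814 / 0.00378541 = 3.40291 gal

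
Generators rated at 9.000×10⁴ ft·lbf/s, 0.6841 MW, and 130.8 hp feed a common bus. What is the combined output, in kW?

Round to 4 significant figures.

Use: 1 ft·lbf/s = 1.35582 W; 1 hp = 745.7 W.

903.7 kW

9.000×10⁴ ft·lbf/s × 1.35582 = 122024 W
0.6841 MW × 1000000 = 684100 W
130.8 hp × 745.7 = 97537.6 W
Combined: 122024 + 684100 + 97537.6 = 903662 W
In kW: 903662 / 1000 = 903.662 kW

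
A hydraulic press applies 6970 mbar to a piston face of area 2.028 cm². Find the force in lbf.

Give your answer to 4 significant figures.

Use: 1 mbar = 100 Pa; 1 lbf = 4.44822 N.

6970 mbar × 100 → 697000 Pa
2.028 cm² × 0.0001 → 2.028×10⁻⁴ m²
F = P × A = 697000 Pa × 2.028×10⁻⁴ m² = 141.352 N
141.352 N ÷ (4.44822 N/lbf) = 31.7772 lbf

31.78 lbf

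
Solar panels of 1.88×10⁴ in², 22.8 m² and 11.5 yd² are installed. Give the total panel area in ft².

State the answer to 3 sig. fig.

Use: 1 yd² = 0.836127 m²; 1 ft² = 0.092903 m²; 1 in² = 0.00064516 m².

1.88×10⁴ in² × 0.00064516 = 12.129 m²
22.8 m² (already m²)
11.5 yd² × 0.836127 = 9.61546 m²
Combined: 12.129 + 22.8 + 9.61546 = 44.5445 m²
In ft²: 44.5445 / 0.092903 = 479.473 ft²

479 ft²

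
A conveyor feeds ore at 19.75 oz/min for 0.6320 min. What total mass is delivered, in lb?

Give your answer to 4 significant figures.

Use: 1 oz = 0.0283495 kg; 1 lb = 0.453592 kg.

19.75 oz/min → 0.00933171 kg/s
0.6320 min → 37.92 s
m = ṁ × t = 0.00933171 × 37.92 = 0.353858 kg
In lb: 0.353858 / 0.453592 = 0.780124 lb

0.7801 lb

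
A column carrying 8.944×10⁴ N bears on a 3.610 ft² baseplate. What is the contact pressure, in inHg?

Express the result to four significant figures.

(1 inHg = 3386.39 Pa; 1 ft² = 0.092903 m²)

3.610 ft² × 0.092903 = 0.33538 m²
P = F / A = 89440 N / 0.33538 m² = 266683 Pa
266683 Pa ÷ (3386.39 Pa/inHg) = 78.7514 inHg

78.75 inHg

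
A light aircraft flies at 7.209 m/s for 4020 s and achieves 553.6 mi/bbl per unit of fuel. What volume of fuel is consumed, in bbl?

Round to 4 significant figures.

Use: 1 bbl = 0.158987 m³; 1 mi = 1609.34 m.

d = v × t = 7.209 × 4020 = 28980.2 m
553.6 mi/bbl → 5.6038×10⁶ m/m³
V = d / (distance per unit fuel) = 28980.2 / 5.6038×10⁶ = 0.00517153 m³
In bbl: 0.00517153 / 0.158987 = 0.032528 bbl

0.03253 bbl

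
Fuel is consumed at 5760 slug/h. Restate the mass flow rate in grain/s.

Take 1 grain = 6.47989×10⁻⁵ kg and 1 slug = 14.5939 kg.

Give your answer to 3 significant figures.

5760 slug/h × 14.5939 kg/slug ÷ 3600 s/h = 23.3502 kg/s
23.3502 kg/s ÷ 6.47989×10⁻⁵ kg/grain = 360349 grain/s

3.60×10⁵ grain/s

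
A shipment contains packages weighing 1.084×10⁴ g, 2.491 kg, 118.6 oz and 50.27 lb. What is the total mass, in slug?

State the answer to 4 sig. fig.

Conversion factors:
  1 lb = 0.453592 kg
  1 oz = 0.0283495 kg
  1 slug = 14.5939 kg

2.706 slug

1.084×10⁴ g × 0.001 = 10.84 kg
2.491 kg (already kg)
118.6 oz × 0.0283495 = 3.36225 kg
50.27 lb × 0.453592 = 22.8021 kg
Total: 10.84 + 2.491 + 3.36225 + 22.8021 = 39.4954 kg
In slug: 39.4954 / 14.5939 = 2.7063 slug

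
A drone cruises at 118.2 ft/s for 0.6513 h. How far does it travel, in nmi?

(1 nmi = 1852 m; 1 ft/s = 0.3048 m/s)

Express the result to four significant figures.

118.2 ft/s × 0.3048 = 36.0274 m/s
0.6513 h × 3600 = 2344.68 s
d = v × t = 36.0274 m/s × 2344.68 s = 84472.7 m
84472.7 m ÷ (1852 m/nmi) = 45.6116 nmi

45.61 nmi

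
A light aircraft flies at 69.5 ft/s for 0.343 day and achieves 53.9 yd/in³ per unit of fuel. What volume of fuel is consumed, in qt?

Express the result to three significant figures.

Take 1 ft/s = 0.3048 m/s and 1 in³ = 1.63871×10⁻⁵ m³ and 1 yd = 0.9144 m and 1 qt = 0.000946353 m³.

69.5 ft/s → 21.1836 m/s
0.343 day → 29635.2 s
d = v × t = 21.1836 × 29635.2 = 627780 m
53.9 yd/in³ → 3.00762×10⁶ m/m³
V = d / (distance per unit fuel) = 627780 / 3.00762×10⁶ = 0.20873 m³
In qt: 0.20873 / 0.000946353 = 220.563 qt

221 qt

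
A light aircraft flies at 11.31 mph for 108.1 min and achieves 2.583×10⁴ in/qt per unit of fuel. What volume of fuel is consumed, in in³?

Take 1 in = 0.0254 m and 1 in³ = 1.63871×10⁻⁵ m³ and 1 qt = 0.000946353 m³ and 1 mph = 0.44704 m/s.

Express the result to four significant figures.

11.31 mph → 5.05602 m/s
108.1 min → 6486 s
d = v × t = 5.05602 × 6486 = 32793.3 m
2.583×10⁴ in/qt → 693274 m/m³
V = d / (distance per unit fuel) = 32793.3 / 693274 = 0.0473021 m³
In in³: 0.0473021 / 1.63871×10⁻⁵ = 2886.54 in³

2887 in³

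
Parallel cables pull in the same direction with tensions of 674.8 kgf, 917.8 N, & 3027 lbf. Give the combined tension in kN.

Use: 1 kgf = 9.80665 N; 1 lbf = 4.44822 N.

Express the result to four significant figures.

21.00 kN

674.8 kgf × 9.80665 = 6617.53 N
917.8 N (already N)
3027 lbf × 4.44822 = 13464.8 N
Sum: 6617.53 + 917.8 + 13464.8 = 21000.1 N
In kN: 21000.1 / 1000 = 21.0001 kN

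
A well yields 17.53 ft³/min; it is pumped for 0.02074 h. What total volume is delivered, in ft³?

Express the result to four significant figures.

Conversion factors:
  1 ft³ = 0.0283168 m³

21.81 ft³

17.53 ft³/min → 0.00827323 m³/s
0.02074 h → 74.664 s
V = Q × t = 0.00827323 × 74.664 = 0.617712 m³
In ft³: 0.617712 / 0.0283168 = 21.8143 ft³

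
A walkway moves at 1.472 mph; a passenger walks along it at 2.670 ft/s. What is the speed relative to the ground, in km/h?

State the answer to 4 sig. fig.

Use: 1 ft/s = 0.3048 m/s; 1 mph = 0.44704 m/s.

5.299 km/h

1.472 mph × 0.44704 → 0.658043 m/s
2.670 ft/s × 0.3048 → 0.813816 m/s
Total: 0.658043 + 0.813816 = 1.47186 m/s
In km/h: 1.47186 / (1/3.6) = 5.2987 km/h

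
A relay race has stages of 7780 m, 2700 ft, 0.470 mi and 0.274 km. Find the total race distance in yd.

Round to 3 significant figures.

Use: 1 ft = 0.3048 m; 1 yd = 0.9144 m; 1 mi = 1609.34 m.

1.05×10⁴ yd

7780 m (already m)
2700 ft × 0.3048 = 822.96 m
0.470 mi × 1609.34 = 756.39 m
0.274 km × 1000 = 274 m
Sum: 7780 + 822.96 + 756.39 + 274 = 9633.35 m
In yd: 9633.35 / 0.9144 = 10535.2 yd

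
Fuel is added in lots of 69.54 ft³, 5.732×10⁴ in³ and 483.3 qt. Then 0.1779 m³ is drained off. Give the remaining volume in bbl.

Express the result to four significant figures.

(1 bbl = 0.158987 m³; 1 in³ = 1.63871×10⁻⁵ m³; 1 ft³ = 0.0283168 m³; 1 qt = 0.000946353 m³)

69.54 ft³ × 0.0283168 = 1.96915 m³
5.732×10⁴ in³ × 1.63871×10⁻⁵ = 0.939309 m³
483.3 qt × 0.000946353 = 0.457372 m³
0.1779 m³ (already m³)
Result: 1.96915 + 0.939309 + 0.457372 − 0.1779 = 3.18793 m³
In bbl: 3.18793 / 0.158987 = 20.0515 bbl

20.05 bbl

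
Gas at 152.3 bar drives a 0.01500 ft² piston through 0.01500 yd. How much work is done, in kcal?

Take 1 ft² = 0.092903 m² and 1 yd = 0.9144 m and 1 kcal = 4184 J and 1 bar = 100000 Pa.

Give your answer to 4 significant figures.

0.06958 kcal

152.3 bar → 1.523×10⁷ Pa
0.01500 ft² → 0.00139354 m²
F = P × A = 1.523×10⁷ × 0.00139354 = 21223.6 N
0.01500 yd → 0.013716 m
W = F × d = 21223.6 × 0.013716 = 291.103 J
In kcal: 291.103 / 4184 = 0.0695753 kcal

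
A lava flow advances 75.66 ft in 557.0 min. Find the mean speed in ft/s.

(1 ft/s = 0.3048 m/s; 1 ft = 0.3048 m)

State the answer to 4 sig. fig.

0.002264 ft/s

75.66 ft × 0.3048 = 23.0612 m
557.0 min × 60 = 33420 s
v = d / t = 23.0612 m / 33420 s = 6.90042×10⁻⁴ m/s
6.90042×10⁻⁴ m/s ÷ (0.3048 m/s/ft/s) = 0.00226392 ft/s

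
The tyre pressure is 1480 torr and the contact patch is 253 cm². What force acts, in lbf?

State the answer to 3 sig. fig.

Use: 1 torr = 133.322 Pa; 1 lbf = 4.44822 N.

1480 torr × 133.322 → 197317 Pa
253 cm² × 0.0001 → 0.0253 m²
F = P × A = 197317 Pa × 0.0253 m² = 4992.12 N
4992.12 N ÷ (4.44822 N/lbf) = 1122.27 lbf

1120 lbf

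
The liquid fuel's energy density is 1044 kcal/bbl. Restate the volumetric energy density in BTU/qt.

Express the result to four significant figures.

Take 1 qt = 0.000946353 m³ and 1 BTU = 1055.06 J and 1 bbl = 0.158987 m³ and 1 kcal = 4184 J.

1044 kcal/bbl × 4184 J/kcal ÷ 0.158987 m³/bbl = 2.74745×10⁷ J/m³
2.74745×10⁷ J/m³ ÷ 1055.06 J/BTU × 0.000946353 m³/qt = 24.6437 BTU/qt

24.64 BTU/qt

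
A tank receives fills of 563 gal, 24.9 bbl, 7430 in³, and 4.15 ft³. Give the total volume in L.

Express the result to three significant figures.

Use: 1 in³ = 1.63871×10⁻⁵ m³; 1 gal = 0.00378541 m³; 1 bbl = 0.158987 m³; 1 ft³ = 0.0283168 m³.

563 gal × 0.00378541 → 2.13119 m³
24.9 bbl × 0.158987 → 3.95878 m³
7430 in³ × 1.63871×10⁻⁵ → 0.121756 m³
4.15 ft³ × 0.0283168 → 0.117515 m³
Combined: 2.13119 + 3.95878 + 0.121756 + 0.117515 = 6.32924 m³
In L: 6.32924 / 0.001 = 6329.24 L

6330 L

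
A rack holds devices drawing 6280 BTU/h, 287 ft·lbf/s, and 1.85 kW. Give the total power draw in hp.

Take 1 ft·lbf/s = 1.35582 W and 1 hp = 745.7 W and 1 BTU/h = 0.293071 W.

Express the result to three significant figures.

5.47 hp

6280 BTU/h × 0.293071 = 1840.49 W
287 ft·lbf/s × 1.35582 = 389.12 W
1.85 kW × 1000 = 1850 W
Sum: 1840.49 + 389.12 + 1850 = 4079.61 W
In hp: 4079.61 / 745.7 = 5.47085 hp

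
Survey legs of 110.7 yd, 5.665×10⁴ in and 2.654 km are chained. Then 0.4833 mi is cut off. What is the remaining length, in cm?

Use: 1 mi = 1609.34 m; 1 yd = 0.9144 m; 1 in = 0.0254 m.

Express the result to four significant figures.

3.416×10⁵ cm

110.7 yd × 0.9144 = 101.224 m
5.665×10⁴ in × 0.0254 = 1438.91 m
2.654 km × 1000 = 2654 m
0.4833 mi × 1609.34 = 777.794 m
Result: 101.224 + 1438.91 + 2654 − 777.794 = 3416.34 m
In cm: 3416.34 / 0.01 = 341634 cm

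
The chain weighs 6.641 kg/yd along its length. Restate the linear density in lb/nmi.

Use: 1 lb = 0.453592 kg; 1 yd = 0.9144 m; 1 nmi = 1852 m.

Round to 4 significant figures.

6.641 kg/yd ÷ 0.9144 m/yd = 7.26269 kg/m
7.26269 kg/m ÷ 0.453592 kg/lb × 1852 m/nmi = 29653.3 lb/nmi

2.965×10⁴ lb/nmi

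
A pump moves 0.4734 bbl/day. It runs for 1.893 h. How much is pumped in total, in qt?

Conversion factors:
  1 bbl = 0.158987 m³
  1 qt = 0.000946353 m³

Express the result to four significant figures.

6.273 qt

0.4734 bbl/day → 8.71116×10⁻⁷ m³/s
1.893 h → 6814.8 s
V = Q × t = 8.71116×10⁻⁷ × 6814.8 = 0.00593648 m³
In qt: 0.00593648 / 0.000946353 = 6.27301 qt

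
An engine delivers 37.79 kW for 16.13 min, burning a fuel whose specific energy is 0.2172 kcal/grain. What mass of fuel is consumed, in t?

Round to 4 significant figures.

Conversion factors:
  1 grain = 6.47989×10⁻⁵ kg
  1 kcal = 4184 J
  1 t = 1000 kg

0.002608 t

37.79 kW → 37790 W
16.13 min → 967.8 s
E = P × t = 37790 × 967.8 = 3.65732×10⁷ J
0.2172 kcal/grain → 1.40244×10⁷ J/kg
m = E / e_s = 3.65732×10⁷ / 1.40244×10⁷ = 2.60783 kg
In t: 2.60783 / 1000 = 0.00260783 t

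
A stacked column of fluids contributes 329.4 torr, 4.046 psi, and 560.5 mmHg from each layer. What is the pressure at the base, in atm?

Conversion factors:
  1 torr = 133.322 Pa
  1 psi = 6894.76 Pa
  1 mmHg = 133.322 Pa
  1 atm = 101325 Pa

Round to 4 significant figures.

329.4 torr × 133.322 = 43916.3 Pa
4.046 psi × 6894.76 = 27896.2 Pa
560.5 mmHg × 133.322 = 74727 Pa
Total: 43916.3 + 27896.2 + 74727 = 146540 Pa
In atm: 146540 / 101325 = 1.44624 atm

1.446 atm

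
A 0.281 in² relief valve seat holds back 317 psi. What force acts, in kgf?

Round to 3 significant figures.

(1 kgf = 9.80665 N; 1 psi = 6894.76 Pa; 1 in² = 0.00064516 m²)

40.4 kgf

317 psi × 6894.76 → 2.18564×10⁶ Pa
0.281 in² × 0.00064516 → 1.8129×10⁻⁴ m²
F = P × A = 2.18564×10⁶ Pa × 1.8129×10⁻⁴ m² = 396.235 N
396.235 N ÷ (9.80665 N/kgf) = 40.4047 kgf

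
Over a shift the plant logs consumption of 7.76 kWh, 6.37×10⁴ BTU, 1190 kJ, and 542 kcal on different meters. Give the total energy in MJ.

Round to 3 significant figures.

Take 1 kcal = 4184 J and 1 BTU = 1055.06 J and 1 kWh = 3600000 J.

7.76 kWh × 3600000 → 2.7936×10⁷ J
6.37×10⁴ BTU × 1055.06 → 6.72073×10⁷ J
1190 kJ × 1000 → 1.19×10⁶ J
542 kcal × 4184 → 2.26773×10⁶ J
Combined: 2.7936×10⁷ + 6.72073×10⁷ + 1.19×10⁶ + 2.26773×10⁶ = 9.8601×10⁷ J
In MJ: 9.8601×10⁷ / 1000000 = 98.601 MJ

98.6 MJ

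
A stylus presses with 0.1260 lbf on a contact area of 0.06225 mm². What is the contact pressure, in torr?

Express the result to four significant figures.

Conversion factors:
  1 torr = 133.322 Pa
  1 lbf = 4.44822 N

0.1260 lbf × 4.44822 → 0.560476 N
0.06225 mm² × 10⁻⁶ → 6.225×10⁻⁸ m²
P = F / A = 0.560476 N / 6.225×10⁻⁸ m² = 9.00363×10⁶ Pa
9.00363×10⁶ Pa ÷ (133.322 Pa/torr) = 67533 torr

6.753×10⁴ torr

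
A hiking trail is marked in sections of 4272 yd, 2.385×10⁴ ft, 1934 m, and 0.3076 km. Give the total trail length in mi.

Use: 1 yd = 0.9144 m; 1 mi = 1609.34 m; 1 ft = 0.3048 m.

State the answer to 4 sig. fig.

4272 yd × 0.9144 = 3906.32 m
2.385×10⁴ ft × 0.3048 = 7269.48 m
1934 m (already m)
0.3076 km × 1000 = 307.6 m
Total: 3906.32 + 7269.48 + 1934 + 307.6 = 13417.4 m
In mi: 13417.4 / 1609.34 = 8.33721 mi

8.337 mi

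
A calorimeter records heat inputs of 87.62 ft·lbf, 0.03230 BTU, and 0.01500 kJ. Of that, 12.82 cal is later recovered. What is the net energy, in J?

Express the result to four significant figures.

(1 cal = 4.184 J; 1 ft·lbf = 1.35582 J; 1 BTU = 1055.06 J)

114.2 J

87.62 ft·lbf × 1.35582 → 118.797 J
0.03230 BTU × 1055.06 → 34.0784 J
0.01500 kJ × 1000 → 15 J
12.82 cal × 4.184 → 53.6389 J
Result: 118.797 + 34.0784 + 15 − 53.6389 = 114.236 J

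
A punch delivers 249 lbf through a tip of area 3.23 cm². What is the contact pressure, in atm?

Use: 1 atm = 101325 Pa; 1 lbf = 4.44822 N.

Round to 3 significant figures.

33.8 atm

249 lbf × 4.44822 → 1107.61 N
3.23 cm² × 0.0001 → 3.23×10⁻⁴ m²
P = F / A = 1107.61 N / 3.23×10⁻⁴ m² = 3.42913×10⁶ Pa
3.42913×10⁶ Pa ÷ (101325 Pa/atm) = 33.8429 atm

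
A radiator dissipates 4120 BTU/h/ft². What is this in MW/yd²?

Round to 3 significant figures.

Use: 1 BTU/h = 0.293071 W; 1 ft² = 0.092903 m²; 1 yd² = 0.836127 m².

4120 BTU/h/ft² × 0.293071 W/BTU/h ÷ 0.092903 m²/ft² = 12996.9 W/m²
12996.9 W/m² ÷ 1000000 W/MW × 0.836127 m²/yd² = 0.0108671 MW/yd²

0.0109 MW/yd²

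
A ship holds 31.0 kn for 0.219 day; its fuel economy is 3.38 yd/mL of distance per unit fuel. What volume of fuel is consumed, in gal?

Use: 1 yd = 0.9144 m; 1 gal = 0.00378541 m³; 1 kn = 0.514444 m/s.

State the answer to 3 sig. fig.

25.8 gal

31.0 kn → 15.9478 m/s
0.219 day → 18921.6 s
d = v × t = 15.9478 × 18921.6 = 301758 m
3.38 yd/mL → 3.09067×10⁶ m/m³
V = d / (distance per unit fuel) = 301758 / 3.09067×10⁶ = 0.0976351 m³
In gal: 0.0976351 / 0.00378541 = 25.7925 gal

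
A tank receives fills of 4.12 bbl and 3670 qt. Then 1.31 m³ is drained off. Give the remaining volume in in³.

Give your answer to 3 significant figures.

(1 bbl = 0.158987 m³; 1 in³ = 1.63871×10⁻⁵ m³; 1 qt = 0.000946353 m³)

1.72×10⁵ in³

4.12 bbl × 0.158987 = 0.655026 m³
3670 qt × 0.000946353 = 3.47312 m³
1.31 m³ (already m³)
Result: 0.655026 + 3.47312 − 1.31 = 2.81815 m³
In in³: 2.81815 / 1.63871×10⁻⁵ = 171974 in³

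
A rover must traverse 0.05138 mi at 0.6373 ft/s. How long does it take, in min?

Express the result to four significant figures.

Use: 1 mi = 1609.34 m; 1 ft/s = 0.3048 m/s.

0.05138 mi × 1609.34 = 82.6879 m
0.6373 ft/s × 0.3048 = 0.194249 m/s
t = d / v = 82.6879 m / 0.194249 m/s = 425.68 s
425.68 s ÷ (60 s/min) = 7.09467 min

7.095 min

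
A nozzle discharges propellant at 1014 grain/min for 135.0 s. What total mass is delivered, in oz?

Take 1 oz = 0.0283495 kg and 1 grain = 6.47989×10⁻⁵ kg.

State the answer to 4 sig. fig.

1014 grain/min → 0.0010951 kg/s
m = ṁ × t = 0.0010951 × 135 = 0.147838 kg
In oz: 0.147838 / 0.0283495 = 5.21484 oz

5.215 oz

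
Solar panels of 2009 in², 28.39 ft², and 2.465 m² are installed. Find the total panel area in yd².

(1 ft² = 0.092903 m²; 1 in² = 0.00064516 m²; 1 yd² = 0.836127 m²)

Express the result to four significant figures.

7.653 yd²

2009 in² × 0.00064516 = 1.29613 m²
28.39 ft² × 0.092903 = 2.63752 m²
2.465 m² (already m²)
Combined: 1.29613 + 2.63752 + 2.465 = 6.39865 m²
In yd²: 6.39865 / 0.836127 = 7.65273 yd²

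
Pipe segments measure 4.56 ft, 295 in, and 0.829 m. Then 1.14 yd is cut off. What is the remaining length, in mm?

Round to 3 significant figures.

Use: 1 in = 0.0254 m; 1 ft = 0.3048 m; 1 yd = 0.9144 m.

4.56 ft × 0.3048 → 1.38989 m
295 in × 0.0254 → 7.493 m
0.829 m (already m)
1.14 yd × 0.9144 → 1.04242 m
Sum: 1.38989 + 7.493 + 0.829 − 1.04242 = 8.66947 m
In mm: 8.66947 / 0.001 = 8669.47 mm

8670 mm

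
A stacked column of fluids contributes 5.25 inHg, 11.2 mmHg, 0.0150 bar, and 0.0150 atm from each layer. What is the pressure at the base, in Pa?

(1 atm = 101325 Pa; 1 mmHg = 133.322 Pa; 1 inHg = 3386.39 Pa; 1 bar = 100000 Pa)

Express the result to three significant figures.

5.25 inHg × 3386.39 = 17778.5 Pa
11.2 mmHg × 133.322 = 1493.21 Pa
0.0150 bar × 100000 = 1500 Pa
0.0150 atm × 101325 = 1519.88 Pa
Total: 17778.5 + 1493.21 + 1500 + 1519.88 = 22291.6 Pa

2.23×10⁴ Pa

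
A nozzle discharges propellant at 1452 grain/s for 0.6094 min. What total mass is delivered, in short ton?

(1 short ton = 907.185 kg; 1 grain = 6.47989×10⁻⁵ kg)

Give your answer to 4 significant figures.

1452 grain/s → 0.094088 kg/s
0.6094 min → 36.564 s
m = ṁ × t = 0.094088 × 36.564 = 3.44023 kg
In short ton: 3.44023 / 907.185 = 0.0037922 short ton

0.003792 short ton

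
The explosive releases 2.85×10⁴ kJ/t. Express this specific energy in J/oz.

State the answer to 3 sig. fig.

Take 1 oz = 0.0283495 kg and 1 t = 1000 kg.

2.85×10⁴ kJ/t × 1000 J/kJ ÷ 1000 kg/t = 28500 J/kg
28500 J/kg × 0.0283495 kg/oz = 807.961 J/oz

808 J/oz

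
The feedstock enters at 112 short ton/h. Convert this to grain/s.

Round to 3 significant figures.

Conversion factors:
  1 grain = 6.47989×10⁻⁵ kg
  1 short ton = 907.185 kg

4.36×10⁵ grain/s

112 short ton/h × 907.185 kg/short ton ÷ 3600 s/h = 28.2235 kg/s
28.2235 kg/s ÷ 6.47989×10⁻⁵ kg/grain = 435555 grain/s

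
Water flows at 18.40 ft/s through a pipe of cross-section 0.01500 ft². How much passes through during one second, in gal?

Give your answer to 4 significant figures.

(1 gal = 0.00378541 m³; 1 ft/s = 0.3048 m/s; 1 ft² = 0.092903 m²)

18.40 ft/s × 0.3048 → 5.60832 m/s
0.01500 ft² × 0.092903 → 0.00139354 m²
V = v × A × t = 5.60832 m/s × 0.00139354 m² × 1 s = 0.00781542 m³
0.00781542 m³ ÷ (0.00378541 m³/gal) = 2.06462 gal

2.065 gal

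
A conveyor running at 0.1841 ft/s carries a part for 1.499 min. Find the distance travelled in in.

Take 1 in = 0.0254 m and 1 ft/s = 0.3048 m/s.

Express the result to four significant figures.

198.7 in

0.1841 ft/s × 0.3048 → 0.0561137 m/s
1.499 min × 60 → 89.94 s
d = v × t = 0.0561137 m/s × 89.94 s = 5.04687 m
5.04687 m ÷ (0.0254 m/in) = 198.696 in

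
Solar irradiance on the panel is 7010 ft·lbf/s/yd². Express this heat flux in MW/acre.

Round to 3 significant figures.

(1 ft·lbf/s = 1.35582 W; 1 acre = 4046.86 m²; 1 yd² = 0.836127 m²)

7010 ft·lbf/s/yd² × 1.35582 W/ft·lbf/s ÷ 0.836127 m²/yd² = 11367.1 W/m²
11367.1 W/m² ÷ 1000000 W/MW × 4046.86 m²/acre = 46.0011 MW/acre

46.0 MW/acre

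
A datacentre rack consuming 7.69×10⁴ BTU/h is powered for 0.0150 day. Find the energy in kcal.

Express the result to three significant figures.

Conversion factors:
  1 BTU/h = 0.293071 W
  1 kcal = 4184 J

7.69×10⁴ BTU/h × 0.293071 → 22537.2 W
0.0150 day × 86400 → 1296 s
E = P × t = 22537.2 W × 1296 s = 2.92082×10⁷ J
2.92082×10⁷ J ÷ (4184 J/kcal) = 6980.93 kcal

6980 kcal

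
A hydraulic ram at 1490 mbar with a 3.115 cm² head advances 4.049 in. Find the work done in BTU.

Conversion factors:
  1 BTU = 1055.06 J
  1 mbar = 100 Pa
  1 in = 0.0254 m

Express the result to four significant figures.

1490 mbar → 149000 Pa
3.115 cm² → 3.115×10⁻⁴ m²
F = P × A = 149000 × 3.115×10⁻⁴ = 46.4135 N
4.049 in → 0.102845 m
W = F × d = 46.4135 × 0.102845 = 4.7734 J
In BTU: 4.7734 / 1055.06 = 0.00452429 BTU

0.004524 BTU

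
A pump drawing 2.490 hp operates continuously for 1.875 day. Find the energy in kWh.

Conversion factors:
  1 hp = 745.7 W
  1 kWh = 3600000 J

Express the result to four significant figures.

2.490 hp × 745.7 → 1856.79 W
1.875 day × 86400 → 162000 s
E = P × t = 1856.79 W × 162000 s = 3.008×10⁸ J
3.008×10⁸ J ÷ (3600000 J/kWh) = 83.5556 kWh

83.56 kWh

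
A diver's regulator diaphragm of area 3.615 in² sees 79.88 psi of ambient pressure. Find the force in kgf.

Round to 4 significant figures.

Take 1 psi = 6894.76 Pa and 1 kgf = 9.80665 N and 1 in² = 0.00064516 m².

131.0 kgf

79.88 psi × 6894.76 → 550753 Pa
3.615 in² × 0.00064516 → 0.00233225 m²
F = P × A = 550753 Pa × 0.00233225 m² = 1284.49 N
1284.49 N ÷ (9.80665 N/kgf) = 130.982 kgf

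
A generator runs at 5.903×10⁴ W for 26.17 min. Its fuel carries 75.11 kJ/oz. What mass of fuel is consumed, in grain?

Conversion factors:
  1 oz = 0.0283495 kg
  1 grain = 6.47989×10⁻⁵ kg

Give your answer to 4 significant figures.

5.399×10⁵ grain

26.17 min → 1570.2 s
E = P × t = 59030 × 1570.2 = 9.26889×10⁷ J
75.11 kJ/oz → 2.64943×10⁶ J/kg
m = E / e_s = 9.26889×10⁷ / 2.64943×10⁶ = 34.9845 kg
In grain: 34.9845 / 6.47989×10⁻⁵ = 539893 grain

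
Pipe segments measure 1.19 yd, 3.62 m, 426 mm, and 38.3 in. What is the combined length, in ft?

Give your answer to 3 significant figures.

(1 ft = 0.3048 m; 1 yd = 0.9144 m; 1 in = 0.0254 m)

1.19 yd × 0.9144 = 1.08814 m
3.62 m (already m)
426 mm × 0.001 = 0.426 m
38.3 in × 0.0254 = 0.97282 m
Combined: 1.08814 + 3.62 + 0.426 + 0.97282 = 6.10696 m
In ft: 6.10696 / 0.3048 = 20.036 ft

20.0 ft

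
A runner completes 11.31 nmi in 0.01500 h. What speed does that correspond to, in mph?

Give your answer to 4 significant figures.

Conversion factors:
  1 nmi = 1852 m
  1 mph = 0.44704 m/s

867.7 mph

11.31 nmi × 1852 = 20946.1 m
0.01500 h × 3600 = 54 s
v = d / t = 20946.1 m / 54 s = 387.891 m/s
387.891 m/s ÷ (0.44704 m/s/mph) = 867.687 mph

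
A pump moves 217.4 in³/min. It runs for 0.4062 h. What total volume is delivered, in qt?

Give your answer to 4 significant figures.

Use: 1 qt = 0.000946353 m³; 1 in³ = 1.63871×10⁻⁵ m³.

91.75 qt

217.4 in³/min → 5.93759×10⁻⁵ m³/s
0.4062 h → 1462.32 s
V = Q × t = 5.93759×10⁻⁵ × 1462.32 = 0.0868266 m³
In qt: 0.0868266 / 0.000946353 = 91.7486 qt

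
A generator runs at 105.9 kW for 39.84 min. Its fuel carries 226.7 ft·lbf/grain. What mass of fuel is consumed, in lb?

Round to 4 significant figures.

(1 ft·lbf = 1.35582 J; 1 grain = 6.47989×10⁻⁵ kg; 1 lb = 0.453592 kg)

117.7 lb

105.9 kW → 105900 W
39.84 min → 2390.4 s
E = P × t = 105900 × 2390.4 = 2.53143×10⁸ J
226.7 ft·lbf/grain → 4.74336×10⁶ J/kg
m = E / e_s = 2.53143×10⁸ / 4.74336×10⁶ = 53.3679 kg
In lb: 53.3679 / 0.453592 = 117.656 lb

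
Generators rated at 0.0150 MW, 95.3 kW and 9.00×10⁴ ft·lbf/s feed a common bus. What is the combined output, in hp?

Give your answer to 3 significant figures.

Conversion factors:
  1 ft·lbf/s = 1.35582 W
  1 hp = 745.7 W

312 hp

0.0150 MW × 1000000 = 15000 W
95.3 kW × 1000 = 95300 W
9.00×10⁴ ft·lbf/s × 1.35582 = 122024 W
Sum: 15000 + 95300 + 122024 = 232324 W
In hp: 232324 / 745.7 = 311.552 hp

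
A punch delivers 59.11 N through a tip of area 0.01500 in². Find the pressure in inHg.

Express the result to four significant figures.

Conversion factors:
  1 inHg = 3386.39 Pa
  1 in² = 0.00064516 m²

1804 inHg

0.01500 in² × 0.00064516 = 9.6774×10⁻⁶ m²
P = F / A = 59.11 N / 9.6774×10⁻⁶ m² = 6.10805×10⁶ Pa
6.10805×10⁶ Pa ÷ (3386.39 Pa/inHg) = 1803.71 inHg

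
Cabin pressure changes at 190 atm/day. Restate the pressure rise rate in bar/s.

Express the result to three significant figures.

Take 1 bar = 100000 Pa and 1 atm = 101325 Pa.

190 atm/day × 101325 Pa/atm ÷ 86400 s/day = 222.821 Pa/s
222.821 Pa/s ÷ 100000 Pa/bar = 0.00222821 bar/s

0.00223 bar/s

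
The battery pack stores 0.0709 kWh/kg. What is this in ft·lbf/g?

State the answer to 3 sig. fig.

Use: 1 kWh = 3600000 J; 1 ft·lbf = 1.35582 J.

188 ft·lbf/g

0.0709 kWh/kg × 3600000 J/kWh = 255240 J/kg
255240 J/kg ÷ 1.35582 J/ft·lbf × 0.001 kg/g = 188.255 ft·lbf/g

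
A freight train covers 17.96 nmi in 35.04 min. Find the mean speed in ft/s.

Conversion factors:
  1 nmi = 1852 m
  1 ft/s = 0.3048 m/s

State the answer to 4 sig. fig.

51.91 ft/s

17.96 nmi × 1852 = 33261.9 m
35.04 min × 60 = 2102.4 s
v = d / t = 33261.9 m / 2102.4 s = 15.8209 m/s
15.8209 m/s ÷ (0.3048 m/s/ft/s) = 51.9058 ft/s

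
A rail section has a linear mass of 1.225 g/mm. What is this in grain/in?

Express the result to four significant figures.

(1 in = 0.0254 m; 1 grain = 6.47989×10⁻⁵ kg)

480.2 grain/in

1.225 g/mm × 0.001 kg/g ÷ 0.001 m/mm = 1.225 kg/m
1.225 kg/m ÷ 6.47989×10⁻⁵ kg/grain × 0.0254 m/in = 480.178 grain/in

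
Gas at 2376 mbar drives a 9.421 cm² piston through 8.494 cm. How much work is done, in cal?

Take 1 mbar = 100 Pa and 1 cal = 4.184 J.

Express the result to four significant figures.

4.544 cal

2376 mbar → 237600 Pa
9.421 cm² → 9.421×10⁻⁴ m²
F = P × A = 237600 × 9.421×10⁻⁴ = 223.843 N
8.494 cm → 0.08494 m
W = F × d = 223.843 × 0.08494 = 19.0132 J
In cal: 19.0132 / 4.184 = 4.54426 cal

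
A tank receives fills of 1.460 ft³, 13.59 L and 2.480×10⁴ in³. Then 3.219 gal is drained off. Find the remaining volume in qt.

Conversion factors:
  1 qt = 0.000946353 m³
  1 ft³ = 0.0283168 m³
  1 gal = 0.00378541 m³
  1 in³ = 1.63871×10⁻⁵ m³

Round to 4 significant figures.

1.460 ft³ × 0.0283168 = 0.0413425 m³
13.59 L × 0.001 = 0.01359 m³
2.480×10⁴ in³ × 1.63871×10⁻⁵ = 0.4064 m³
3.219 gal × 0.00378541 = 0.0121852 m³
Net: 0.0413425 + 0.01359 + 0.4064 − 0.0121852 = 0.449147 m³
In qt: 0.449147 / 0.000946353 = 474.608 qt

474.6 qt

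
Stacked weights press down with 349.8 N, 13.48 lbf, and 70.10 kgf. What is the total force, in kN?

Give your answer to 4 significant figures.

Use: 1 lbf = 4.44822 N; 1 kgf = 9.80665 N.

349.8 N (already N)
13.48 lbf × 4.44822 → 59.962 N
70.10 kgf × 9.80665 → 687.446 N
Sum: 349.8 + 59.962 + 687.446 = 1097.21 N
In kN: 1097.21 / 1000 = 1.09721 kN

1.097 kN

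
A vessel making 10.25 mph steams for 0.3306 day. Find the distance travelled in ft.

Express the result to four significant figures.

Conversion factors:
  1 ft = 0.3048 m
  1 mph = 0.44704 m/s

4.294×10⁵ ft

10.25 mph × 0.44704 = 4.58216 m/s
0.3306 day × 86400 = 28563.8 s
d = v × t = 4.58216 m/s × 28563.8 s = 130884 m
130884 m ÷ (0.3048 m/ft) = 429409 ft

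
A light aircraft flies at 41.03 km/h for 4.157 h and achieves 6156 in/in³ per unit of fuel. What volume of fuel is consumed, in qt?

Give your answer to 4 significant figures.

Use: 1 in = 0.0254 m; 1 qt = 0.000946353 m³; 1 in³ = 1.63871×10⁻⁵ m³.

41.03 km/h → 11.3972 m/s
4.157 h → 14965.2 s
d = v × t = 11.3972 × 14965.2 = 170561 m
6156 in/in³ → 9.5418×10⁶ m/m³
V = d / (distance per unit fuel) = 170561 / 9.5418×10⁶ = 0.0178751 m³
In qt: 0.0178751 / 0.000946353 = 18.8884 qt

18.89 qt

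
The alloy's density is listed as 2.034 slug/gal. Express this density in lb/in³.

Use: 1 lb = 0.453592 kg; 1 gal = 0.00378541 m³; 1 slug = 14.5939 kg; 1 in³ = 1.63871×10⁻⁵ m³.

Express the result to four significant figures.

0.2833 lb/in³

2.034 slug/gal × 14.5939 kg/slug ÷ 0.00378541 m³/gal = 7841.68 kg/m³
7841.68 kg/m³ ÷ 0.453592 kg/lb × 1.63871×10⁻⁵ m³/in³ = 0.2833 lb/in³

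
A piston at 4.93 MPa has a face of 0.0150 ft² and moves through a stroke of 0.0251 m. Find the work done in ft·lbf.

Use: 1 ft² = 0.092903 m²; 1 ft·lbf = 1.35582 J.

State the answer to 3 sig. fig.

4.93 MPa → 4.93×10⁶ Pa
0.0150 ft² → 0.00139354 m²
F = P × A = 4.93×10⁶ × 0.00139354 = 6870.15 N
W = F × d = 6870.15 × 0.0251 = 172.441 J
In ft·lbf: 172.441 / 1.35582 = 127.186 ft·lbf

127 ft·lbf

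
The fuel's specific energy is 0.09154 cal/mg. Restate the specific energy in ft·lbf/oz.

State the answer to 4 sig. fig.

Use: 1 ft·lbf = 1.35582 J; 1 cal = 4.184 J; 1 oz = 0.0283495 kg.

0.09154 cal/mg × 4.184 J/cal ÷ 10⁻⁶ kg/mg = 383003 J/kg
383003 J/kg ÷ 1.35582 J/ft·lbf × 0.0283495 kg/oz = 8008.4 ft·lbf/oz

8008 ft·lbf/oz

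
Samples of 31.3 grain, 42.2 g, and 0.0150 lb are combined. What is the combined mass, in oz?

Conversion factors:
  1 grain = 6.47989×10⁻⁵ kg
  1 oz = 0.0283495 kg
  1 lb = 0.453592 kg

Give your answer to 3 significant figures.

31.3 grain × 6.47989×10⁻⁵ → 0.00202821 kg
42.2 g × 0.001 → 0.0422 kg
0.0150 lb × 0.453592 → 0.00680388 kg
Combined: 0.00202821 + 0.0422 + 0.00680388 = 0.0510321 kg
In oz: 0.0510321 / 0.0283495 = 1.80011 oz

1.80 oz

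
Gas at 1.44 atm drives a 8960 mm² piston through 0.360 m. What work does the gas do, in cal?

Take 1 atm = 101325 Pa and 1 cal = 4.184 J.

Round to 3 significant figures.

112 cal

1.44 atm → 145908 Pa
8960 mm² → 0.00896 m²
F = P × A = 145908 × 0.00896 = 1307.34 N
W = F × d = 1307.34 × 0.36 = 470.642 J
In cal: 470.642 / 4.184 = 112.486 cal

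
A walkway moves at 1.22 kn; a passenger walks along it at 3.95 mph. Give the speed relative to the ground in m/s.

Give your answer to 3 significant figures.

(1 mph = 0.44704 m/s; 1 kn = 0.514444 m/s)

2.39 m/s

1.22 kn × 0.514444 = 0.627622 m/s
3.95 mph × 0.44704 = 1.76581 m/s
Sum: 0.627622 + 1.76581 = 2.39343 m/s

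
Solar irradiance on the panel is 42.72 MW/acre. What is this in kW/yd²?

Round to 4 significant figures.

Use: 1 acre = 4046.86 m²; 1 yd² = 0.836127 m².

8.826 kW/yd²

42.72 MW/acre × 1000000 W/MW ÷ 4046.86 m²/acre = 10556.3 W/m²
10556.3 W/m² ÷ 1000 W/kW × 0.836127 m²/yd² = 8.82641 kW/yd²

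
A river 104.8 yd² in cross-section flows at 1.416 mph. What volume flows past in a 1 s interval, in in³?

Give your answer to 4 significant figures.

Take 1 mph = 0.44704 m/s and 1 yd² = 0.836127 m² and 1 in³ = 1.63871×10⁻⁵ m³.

3.385×10⁶ in³

1.416 mph × 0.44704 = 0.633009 m/s
104.8 yd² × 0.836127 = 87.6261 m²
V = v × A × t = 0.633009 m/s × 87.6261 m² × 1 s = 55.4681 m³
55.4681 m³ ÷ (1.63871×10⁻⁵ m³/in³) = 3.38486×10⁶ in³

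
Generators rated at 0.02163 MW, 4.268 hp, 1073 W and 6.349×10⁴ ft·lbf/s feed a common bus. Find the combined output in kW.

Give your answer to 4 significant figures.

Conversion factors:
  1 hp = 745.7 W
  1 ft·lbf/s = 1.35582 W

0.02163 MW × 1000000 → 21630 W
4.268 hp × 745.7 → 3182.65 W
1073 W (already W)
6.349×10⁴ ft·lbf/s × 1.35582 → 86081 W
Combined: 21630 + 3182.65 + 1073 + 86081 = 111967 W
In kW: 111967 / 1000 = 111.967 kW

112.0 kW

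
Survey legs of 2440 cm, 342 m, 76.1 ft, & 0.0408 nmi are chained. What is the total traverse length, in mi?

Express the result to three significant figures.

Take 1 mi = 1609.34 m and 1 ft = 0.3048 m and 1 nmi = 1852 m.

2440 cm × 0.01 → 24.4 m
342 m (already m)
76.1 ft × 0.3048 → 23.1953 m
0.0408 nmi × 1852 → 75.5616 m
Total: 24.4 + 342 + 23.1953 + 75.5616 = 465.157 m
In mi: 465.157 / 1609.34 = 0.289036 mi

0.289 mi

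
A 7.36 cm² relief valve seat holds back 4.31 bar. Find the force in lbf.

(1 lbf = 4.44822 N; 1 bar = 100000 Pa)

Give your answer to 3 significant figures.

4.31 bar × 100000 → 431000 Pa
7.36 cm² × 0.0001 → 7.36×10⁻⁴ m²
F = P × A = 431000 Pa × 7.36×10⁻⁴ m² = 317.216 N
317.216 N ÷ (4.44822 N/lbf) = 71.313 lbf

71.3 lbf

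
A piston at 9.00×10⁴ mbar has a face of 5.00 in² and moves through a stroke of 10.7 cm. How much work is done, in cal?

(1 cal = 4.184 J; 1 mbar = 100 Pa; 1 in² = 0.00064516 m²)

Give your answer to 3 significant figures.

9.00×10⁴ mbar → 9×10⁶ Pa
5.00 in² → 0.0032258 m²
F = P × A = 9×10⁶ × 0.0032258 = 29032.2 N
10.7 cm → 0.107 m
W = F × d = 29032.2 × 0.107 = 3106.45 J
In cal: 3106.45 / 4.184 = 742.459 cal

742 cal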